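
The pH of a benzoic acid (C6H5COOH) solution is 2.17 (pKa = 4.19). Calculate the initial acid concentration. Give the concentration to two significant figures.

C₀ = 7.1 × 10^-1 M

[H+] = 10^(-2.17) = 6.76 × 10^-3 M = x
Ka = 10^(−4.19) = 6.46 × 10^-5
Ka = x²/(C₀ − x) ⇒ C₀ = x + x²/Ka
C₀ = 6.76 × 10^-3 + (6.76 × 10^-3)²/(6.46 × 10^-5) = 7.14 × 10^-1 M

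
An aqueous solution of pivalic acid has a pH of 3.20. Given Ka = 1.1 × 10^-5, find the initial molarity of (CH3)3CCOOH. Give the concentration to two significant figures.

[H+] = 10^(-3.20) = 6.31 × 10^-4 M = x
Ka = x²/(C₀ − x) ⇒ C₀ = x + x²/Ka
C₀ = 6.31 × 10^-4 + (6.31 × 10^-4)²/(1.1 × 10^-5) = 3.68 × 10^-2 M

C₀ = 3.7 × 10^-2 M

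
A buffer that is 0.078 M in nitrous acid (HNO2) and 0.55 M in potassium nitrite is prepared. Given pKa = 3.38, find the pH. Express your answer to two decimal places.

pH = pKa + log([A⁻]/[HA]) = 3.38 + log(0.55/0.078)
pH = 3.38 + (+0.848) = 4.23

pH = 4.23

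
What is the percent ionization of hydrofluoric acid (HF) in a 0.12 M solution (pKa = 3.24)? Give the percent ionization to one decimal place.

HF ⇌ F- + H+; let x = [H+] at equilibrium.
Ka = 10^(−3.24) = 5.75 × 10^-4
Solve x² + 0.000575x − 6.9e-05 = 0 → x = 8.02 × 10^-3 M
Fraction ionized = 8.02 × 10^-3 / 0.12 = 0.0668 → 6.7%

6.7%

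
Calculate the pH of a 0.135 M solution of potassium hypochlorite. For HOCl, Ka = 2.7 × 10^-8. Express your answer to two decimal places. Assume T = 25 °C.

OCl- is the conjugate base of the weak acid HOCl.
Kb = Kw/Ka = 1.0×10^-14 / 2.7 × 10^-8 = 3.70 × 10^-7
Kb = [OH-]²/(0.135 − [OH-]) = 3.70 × 10^-7
Since Kb ≪ C₀, [OH-] ≈ √(Kb·C₀) = 2.23 × 10^-4 M.
pOH = 3.65, so pH = 14.00 − pOH = 10.35

pH = 10.35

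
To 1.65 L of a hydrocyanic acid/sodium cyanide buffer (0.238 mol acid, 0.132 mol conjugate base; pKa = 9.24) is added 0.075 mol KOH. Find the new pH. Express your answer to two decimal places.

After neutralization: n(HCN) = 0.163 mol, n(CN-) = 0.207 mol.
Henderson–Hasselbalch with mole ratio 0.207/0.163: pH = 9.24 + (+0.104)

pH = 9.34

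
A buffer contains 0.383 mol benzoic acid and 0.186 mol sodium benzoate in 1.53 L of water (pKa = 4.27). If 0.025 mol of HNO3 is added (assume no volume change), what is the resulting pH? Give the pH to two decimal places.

pH = 3.87

Added H+ converts C6H5COO- to C6H5COOH: C6H5COOH → 0.408 mol, C6H5COO- → 0.161 mol.
pH = pKa + log([A⁻]/[HA]) = 4.27 + log(0.161/0.408) = 4.27 -0.404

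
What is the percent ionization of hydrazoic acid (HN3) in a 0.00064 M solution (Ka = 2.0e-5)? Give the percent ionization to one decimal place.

HN3 ⇌ N3- + H+; let x = [H+] at equilibrium.
Ka = x²/(C₀ − x); solving the quadratic gives x = 1.04 × 10^-4 M.
% ionization = x/C₀ × 100% = 1.04 × 10^-4/0.00064 × 100% = 16.2%

16.2%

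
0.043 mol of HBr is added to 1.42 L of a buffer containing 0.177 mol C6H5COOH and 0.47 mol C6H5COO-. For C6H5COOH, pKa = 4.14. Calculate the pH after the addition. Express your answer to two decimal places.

Added H+ converts C6H5COO- to C6H5COOH: C6H5COOH → 0.22 mol, C6H5COO- → 0.427 mol.
Henderson–Hasselbalch with mole ratio 0.427/0.22: pH = 4.14 + (+0.288)

pH = 4.43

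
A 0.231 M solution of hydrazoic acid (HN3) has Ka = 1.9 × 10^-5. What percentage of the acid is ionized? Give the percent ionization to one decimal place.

HN3 ⇌ N3- + H+; let x = [H+] at equilibrium.
x ≈ √(Ka·C₀) = √(1.9 × 10^-5 × 0.231) = 2.09 × 10^-3 M
% ionization = x/C₀ × 100% = 2.09 × 10^-3/0.231 × 100% = 0.9%

0.9%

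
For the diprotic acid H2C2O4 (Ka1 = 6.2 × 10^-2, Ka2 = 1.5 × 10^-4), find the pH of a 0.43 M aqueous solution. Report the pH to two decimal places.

Ka1 ≫ Ka2, so treat the first dissociation as the only significant source of H+.
Ka1 = x²/(0.43 − x) = 6.2 × 10^-2
Solving the quadratic: x = (−Ka1 + √(Ka1² + 4·Ka1·C₀))/2 = 1.35 × 10^-1 M
pH = −log(1.35 × 10^-1) = 0.87

pH = 0.87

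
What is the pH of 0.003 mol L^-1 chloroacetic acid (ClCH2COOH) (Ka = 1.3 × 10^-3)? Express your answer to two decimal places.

ClCH2COOH ⇌ ClCH2COO- + H+
Ka = x²/(0.003 − x) = 1.3 × 10^-3
The 5% rule fails; solving x² + Ka·x − Ka·C₀ = 0 exactly:
x = [−0.0013 + √(0.0013² + 1.56e-05)]/2 = 1.43 × 10^-3 M
pH = −log(1.43 × 10^-3) = 2.84

pH = 2.84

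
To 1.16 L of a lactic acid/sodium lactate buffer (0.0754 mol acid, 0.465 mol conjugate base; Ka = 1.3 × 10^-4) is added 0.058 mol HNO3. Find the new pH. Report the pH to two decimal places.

After neutralization: n(CH3CH(OH)COOH) = 0.133 mol, n(CH3CH(OH)COO-) = 0.407 mol.
pKa = −log(1.3 × 10^-4) = 3.886
pH = pKa + log([A⁻]/[HA]) = 3.886 + log(0.407/0.133) = 3.886 +0.486

pH = 4.37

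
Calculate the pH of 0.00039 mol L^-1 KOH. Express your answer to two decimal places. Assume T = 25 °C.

KOH is a strong base; [OH-] = 0.00039 M.
pOH = -log(0.00039) = 3.41
pH = 14.00 - 3.41 = 10.59

pH = 10.59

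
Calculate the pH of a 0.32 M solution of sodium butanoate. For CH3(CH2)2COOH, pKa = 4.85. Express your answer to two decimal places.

pH = 9.18

CH3(CH2)2COO- is the conjugate base of the weak acid CH3(CH2)2COOH.
Ka = 10^(−4.85) = 1.41 × 10^-5
Kb = Kw/Ka = 1.0×10^-14 / 1.41 × 10^-5 = 7.09 × 10^-10
From the ICE table, Kb = x²/(0.32 − x) = 7.09 × 10^-10.
Neglecting x in the denominator: x = √(7.09 × 10^-10 × 0.32) = 1.51 × 10^-5 M
Check: 0.0047% ionized — well under 5%, approximation valid.
pOH = 4.82, so pH = 14.00 − pOH = 9.18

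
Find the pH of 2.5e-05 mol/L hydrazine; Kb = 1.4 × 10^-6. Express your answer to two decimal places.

pH = 8.72

N2H4 + H2O ⇌ N2H5+ + OH-
From the ICE table, Kb = x²/(2.5e-05 − x) = 1.4 × 10^-6.
x is not negligible relative to C₀; solve x² + 1.4e-06·x − 3.5e-11 = 0.
x = [−1.4e-06 + √(1.4e-06² + 1.4e-10)]/2 = 5.26 × 10^-6 M
pOH = 5.28, so pH = 14.00 − pOH = 8.72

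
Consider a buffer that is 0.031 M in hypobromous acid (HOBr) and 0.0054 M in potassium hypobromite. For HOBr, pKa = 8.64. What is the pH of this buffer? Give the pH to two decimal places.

pH = 7.88

Using pH = pKa + log([base]/[acid]) with [base]/[acid] = 0.0054/0.031:
pH = 8.64 + (-0.759) = 7.88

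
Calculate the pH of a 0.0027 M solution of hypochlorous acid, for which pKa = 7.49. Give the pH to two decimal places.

HOCl ⇌ OCl- + H+
Ka = 10^(−7.49) = 3.24 × 10^-8
Ka = [H+]²/(0.0027 − [H+]) = 3.24 × 10^-8
Assume [H+] ≪ 0.0027: [H+] ≈ √(3.24 × 10^-8 × 0.0027) = 9.35 × 10^-6 M
([H+]/C₀ = 0.35% < 5%, so the approximation holds.)
pH = −log(9.35 × 10^-6) = 5.03

pH = 5.03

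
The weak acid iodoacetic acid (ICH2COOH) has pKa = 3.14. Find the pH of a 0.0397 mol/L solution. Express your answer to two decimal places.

ICH2COOH ⇌ ICH2COO- + H+
Ka = 10^(−3.14) = 7.24 × 10^-4
Ka = [H+]²/(0.0397 − [H+]) = 7.24 × 10^-4
[H+] is not negligible relative to C₀; solve [H+]² + 0.000724·[H+] − 2.87e-05 = 0.
[H+] = (−Ka + √(Ka² + 4·Ka·C₀))/2 = 5.01 × 10^-3 M
pH = −log[H+] = −log(5.01 × 10^-3) = 2.30

pH = 2.30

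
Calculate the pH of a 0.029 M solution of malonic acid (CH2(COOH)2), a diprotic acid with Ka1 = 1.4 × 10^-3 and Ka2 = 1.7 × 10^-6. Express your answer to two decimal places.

pH = 2.24

Ka1 ≫ Ka2, so treat the first dissociation as the only significant source of H+.
Ka1 = x²/(0.029 − x) = 1.4 × 10^-3
Solving the quadratic: x = (−Ka1 + √(Ka1² + 4·Ka1·C₀))/2 = 5.71 × 10^-3 M
pH = −log(5.71 × 10^-3) = 2.24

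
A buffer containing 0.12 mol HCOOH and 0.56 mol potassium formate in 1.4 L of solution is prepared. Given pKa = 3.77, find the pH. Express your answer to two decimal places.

Henderson–Hasselbalch: pH = pKa + log([HCOO-]/[HCOOH]) = 3.77 + log(0.56/0.12)
pH = 3.77 + (+0.669) = 4.44

pH = 4.44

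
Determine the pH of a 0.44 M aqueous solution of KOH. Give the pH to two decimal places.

pH = 13.64

KOH is a strong base; [OH-] = 0.44 M.
pOH = -log(0.44) = 0.36
pH = 14.00 - 0.36 = 13.64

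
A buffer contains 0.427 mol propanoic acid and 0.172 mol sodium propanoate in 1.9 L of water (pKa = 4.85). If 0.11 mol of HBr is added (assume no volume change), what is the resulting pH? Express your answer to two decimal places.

After neutralization: n(CH3CH2COOH) = 0.537 mol, n(CH3CH2COO-) = 0.062 mol.
pH = pKa + log([A⁻]/[HA]) = 4.85 + log(0.062/0.537) = 4.85 -0.938

pH = 3.91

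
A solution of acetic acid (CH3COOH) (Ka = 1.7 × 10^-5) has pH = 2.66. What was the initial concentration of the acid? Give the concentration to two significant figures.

C₀ = 2.8 × 10^-1 M

[H+] = 10^(-2.66) = 2.19 × 10^-3 M = x
Ka = x²/(C₀ − x) ⇒ C₀ = x + x²/Ka
C₀ = 2.19 × 10^-3 + (2.19 × 10^-3)²/(1.7 × 10^-5) = 2.84 × 10^-1 M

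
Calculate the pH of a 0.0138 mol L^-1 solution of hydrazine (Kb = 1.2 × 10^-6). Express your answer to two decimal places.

pH = 10.11

N2H4 + H2O ⇌ N2H5+ + OH-
From the ICE table, Kb = x²/(0.0138 − x) = 1.2 × 10^-6.
Since Kb ≪ C₀, x ≈ √(Kb·C₀) = 1.29 × 10^-4 M.
pOH = −log(1.29 × 10^-4) = 3.89; pH = 14.00 − 3.89 = 10.11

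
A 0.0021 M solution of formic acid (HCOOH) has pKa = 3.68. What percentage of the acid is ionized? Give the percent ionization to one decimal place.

HCOOH ⇌ HCOO- + H+; let x = [H+] at equilibrium.
Ka = 10^(−3.68) = 2.09 × 10^-4
Solve x² + 0.000209x − 4.39e-07 = 0 → x = 5.66 × 10^-4 M
% ionization = x/C₀ × 100% = 5.66 × 10^-4/0.0021 × 100% = 27.0%

27.0%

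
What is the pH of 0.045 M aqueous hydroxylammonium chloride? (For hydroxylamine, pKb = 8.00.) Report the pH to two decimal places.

NH3OH+ is the conjugate acid of the weak base NH2OH.
Kb = 10^(−8.00) = 1.00 × 10^-8
Ka = Kw/Kb = 1.0×10^-14 / 1.00 × 10^-8 = 1.00 × 10^-6
From the ICE table, Ka = [H+]²/(0.045 − [H+]) = 1.00 × 10^-6.
Assume [H+] ≪ 0.045: [H+] ≈ √(1.00 × 10^-6 × 0.045) = 2.12 × 10^-4 M
Check: 0.47% ionized — well under 5%, approximation valid.
pH = −log(2.12 × 10^-4) = 3.67

pH = 3.67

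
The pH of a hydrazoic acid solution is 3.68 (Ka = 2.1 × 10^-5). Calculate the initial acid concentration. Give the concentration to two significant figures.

[H+] = 10^(-3.68) = 2.09 × 10^-4 M = x
Ka = x²/(C₀ − x) ⇒ C₀ = x + x²/Ka
C₀ = 2.09 × 10^-4 + (2.09 × 10^-4)²/(2.1 × 10^-5) = 2.29 × 10^-3 M

C₀ = 2.3 × 10^-3 M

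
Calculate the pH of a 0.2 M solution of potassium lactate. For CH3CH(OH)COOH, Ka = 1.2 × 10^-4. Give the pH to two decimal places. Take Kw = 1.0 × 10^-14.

CH3CH(OH)COO- is the conjugate base of the weak acid CH3CH(OH)COOH.
Kb = Kw/Ka = 1.0×10^-14 / 1.2 × 10^-4 = 8.33 × 10^-11
From the ICE table, Kb = x²/(0.2 − x) = 8.33 × 10^-11.
Since Kb ≪ C₀, x ≈ √(Kb·C₀) = 4.08 × 10^-6 M.
pOH = −log(4.08 × 10^-6) = 5.39; pH = 14.00 − 5.39 = 8.61

pH = 8.61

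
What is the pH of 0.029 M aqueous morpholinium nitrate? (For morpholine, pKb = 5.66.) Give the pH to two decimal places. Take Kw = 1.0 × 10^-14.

C4H8ONH2+ is the conjugate acid of the weak base C4H8ONH.
Kb = 10^(−5.66) = 2.19 × 10^-6
Ka = Kw/Kb = 1.0×10^-14 / 2.19 × 10^-6 = 4.57 × 10^-9
From the ICE table, Ka = [H+]²/(0.029 − [H+]) = 4.57 × 10^-9.
Assume [H+] ≪ 0.029: [H+] ≈ √(4.57 × 10^-9 × 0.029) = 1.15 × 10^-5 M
Check: 0.04% ionized — well under 5%, approximation valid.
pH = −log(1.15 × 10^-5) = 4.94

pH = 4.94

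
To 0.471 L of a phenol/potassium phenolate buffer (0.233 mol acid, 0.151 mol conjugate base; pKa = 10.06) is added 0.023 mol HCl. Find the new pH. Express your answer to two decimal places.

pH = 9.76

Added H+ converts C6H5O- to C6H5OH: C6H5OH → 0.256 mol, C6H5O- → 0.128 mol.
Henderson–Hasselbalch with mole ratio 0.128/0.256: pH = 10.06 + (-0.301)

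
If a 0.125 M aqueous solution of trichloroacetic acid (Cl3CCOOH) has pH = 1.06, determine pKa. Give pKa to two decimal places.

[H+] = 10^(-1.06) = 8.71 × 10^-2 M
At equilibrium [HA] = 0.125 − 8.71 × 10^-2 = 3.79 × 10^-2 M
Ka = [H+][A-]/[HA] = (8.71 × 10^-2)² / 3.79 × 10^-2 = 2.00 × 10^-1
pKa = -log(2.00 × 10^-1) = 0.70

pKa = 0.70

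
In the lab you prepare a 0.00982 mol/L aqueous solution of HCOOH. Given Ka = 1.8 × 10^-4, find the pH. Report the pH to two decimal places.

HCOOH ⇌ HCOO- + H+
Let x = [H+] at equilibrium. Ka = x²/(0.00982 − x).
Here C₀/Ka ≈ 54.6, so the small-x approximation fails. Use the quadratic:
x = (−Ka + √(Ka² + 4·Ka·C₀))/2 = 1.24 × 10^-3 M
pH = −log(1.24 × 10^-3) = 2.91

pH = 2.91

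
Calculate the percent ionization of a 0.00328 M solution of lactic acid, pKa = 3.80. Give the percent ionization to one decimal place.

CH3CH(OH)COOH ⇌ CH3CH(OH)COO- + H+; let x = [H+] at equilibrium.
Ka = 10^(−3.80) = 1.58 × 10^-4
Solve x² + 0.000158x − 5.18e-07 = 0 → x = 6.45 × 10^-4 M
Fraction ionized = 6.45 × 10^-4 / 0.00328 = 0.1966 → 19.7%

19.7%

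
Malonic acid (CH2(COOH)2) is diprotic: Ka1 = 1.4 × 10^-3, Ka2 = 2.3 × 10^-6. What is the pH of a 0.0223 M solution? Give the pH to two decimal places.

Ka1 ≫ Ka2, so treat the first dissociation as the only significant source of H+.
Ka1 = x²/(0.0223 − x) = 1.4 × 10^-3
Solving the quadratic: x = (−Ka1 + √(Ka1² + 4·Ka1·C₀))/2 = 4.93 × 10^-3 M
pH = −log(4.93 × 10^-3) = 2.31

pH = 2.31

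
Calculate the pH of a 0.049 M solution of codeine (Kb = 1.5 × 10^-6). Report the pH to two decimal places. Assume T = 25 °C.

C18H21NO3 + H2O ⇌ C18H22NO3+ + OH-
Kb = [OH-]²/(0.049 − [OH-]) = 1.5 × 10^-6
Assume [OH-] ≪ 0.049: [OH-] ≈ √(1.5 × 10^-6 × 0.049) = 2.71 × 10^-4 M
pOH = 3.57, so pH = 14.00 − pOH = 10.43

pH = 10.43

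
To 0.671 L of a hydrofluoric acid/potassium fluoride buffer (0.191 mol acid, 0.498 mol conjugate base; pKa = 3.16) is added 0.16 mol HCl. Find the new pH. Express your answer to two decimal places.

pH = 3.14

Added H+ converts F- to HF: HF → 0.351 mol, F- → 0.338 mol.
Henderson–Hasselbalch with mole ratio 0.338/0.351: pH = 3.16 + (-0.016)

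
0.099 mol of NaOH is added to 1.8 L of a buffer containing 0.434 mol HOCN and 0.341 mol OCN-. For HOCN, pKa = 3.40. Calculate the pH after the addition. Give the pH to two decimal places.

pH = 3.52

OH- converts HOCN to OCN-: HOCN → 0.335 mol, OCN- → 0.44 mol.
pH = pKa + log([A⁻]/[HA]) = 3.40 + log(0.44/0.335) = 3.40 +0.118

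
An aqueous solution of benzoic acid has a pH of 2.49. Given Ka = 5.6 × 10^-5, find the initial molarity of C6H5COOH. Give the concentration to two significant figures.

C₀ = 1.9 × 10^-1 M

[H+] = 10^(-2.49) = 3.24 × 10^-3 M = x
Ka = x²/(C₀ − x) ⇒ C₀ = x + x²/Ka
C₀ = 3.24 × 10^-3 + (3.24 × 10^-3)²/(5.6 × 10^-5) = 1.91 × 10^-1 M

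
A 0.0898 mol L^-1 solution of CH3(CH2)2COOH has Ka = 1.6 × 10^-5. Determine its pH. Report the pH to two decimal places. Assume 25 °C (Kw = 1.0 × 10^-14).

CH3(CH2)2COOH ⇌ CH3(CH2)2COO- + H+
From the ICE table, Ka = [H+]²/(0.0898 − [H+]) = 1.6 × 10^-5.
Assume [H+] ≪ 0.0898: [H+] ≈ √(1.6 × 10^-5 × 0.0898) = 1.20 × 10^-3 M
Check: 1.3% ionized — well under 5%, approximation valid.
pH = −log[H+] = −log(1.20 × 10^-3) = 2.92

pH = 2.92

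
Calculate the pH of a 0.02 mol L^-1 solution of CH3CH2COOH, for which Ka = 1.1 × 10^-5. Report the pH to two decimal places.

CH3CH2COOH ⇌ CH3CH2COO- + H+
From the ICE table, Ka = [H+]²/(0.02 − [H+]) = 1.1 × 10^-5.
Since Ka ≪ C₀, [H+] ≈ √(Ka·C₀) = 4.69 × 10^-4 M.
([H+]/C₀ = 2.3% < 5%, so the approximation holds.)
pH = −log(4.69 × 10^-4) = 3.33

pH = 3.33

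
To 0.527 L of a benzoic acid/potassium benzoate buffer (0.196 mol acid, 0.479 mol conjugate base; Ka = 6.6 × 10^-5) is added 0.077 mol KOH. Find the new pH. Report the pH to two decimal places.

pH = 4.85

After neutralization: n(C6H5COOH) = 0.119 mol, n(C6H5COO-) = 0.556 mol.
pKa = −log(6.6 × 10^-5) = 4.180
Henderson–Hasselbalch with mole ratio 0.556/0.119: pH = 4.180 + (+0.670)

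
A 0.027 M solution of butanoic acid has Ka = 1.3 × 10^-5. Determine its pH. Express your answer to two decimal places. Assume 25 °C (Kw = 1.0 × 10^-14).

pH = 3.23

CH3(CH2)2COOH ⇌ CH3(CH2)2COO- + H+
Ka = [H+]²/(0.027 − [H+]) = 1.3 × 10^-5
Since Ka ≪ C₀, [H+] ≈ √(Ka·C₀) = 5.92 × 10^-4 M.
([H+]/C₀ = 2.2% < 5%, so the approximation holds.)
pH = −log(5.92 × 10^-4) = 3.23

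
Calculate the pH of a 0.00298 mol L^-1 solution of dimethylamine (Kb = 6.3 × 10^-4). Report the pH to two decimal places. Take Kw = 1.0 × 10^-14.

pH = 11.04

(CH3)2NH + H2O ⇌ (CH3)2NH2+ + OH-
From the ICE table, Kb = [OH-]²/(0.00298 − [OH-]) = 6.3 × 10^-4.
The 5% rule fails; solving [OH-]² + Kb·[OH-] − Kb·C₀ = 0 exactly:
[OH-] = (−Kb + √(Kb² + 4·Kb·C₀))/2 = 1.09 × 10^-3 M
pOH = 2.96, so pH = 14.00 − pOH = 11.04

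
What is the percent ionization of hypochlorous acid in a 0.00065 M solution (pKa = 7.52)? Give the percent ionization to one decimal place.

0.7%

HOCl ⇌ OCl- + H+; let x = [H+] at equilibrium.
Ka = 10^(−7.52) = 3.02 × 10^-8
x ≈ √(Ka·C₀) = √(3.02 × 10^-8 × 0.00065) = 4.43 × 10^-6 M
Fraction ionized = 4.43 × 10^-6 / 0.00065 = 0.0068 → 0.7%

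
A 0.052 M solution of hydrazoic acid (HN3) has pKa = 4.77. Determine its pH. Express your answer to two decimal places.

HN3 ⇌ N3- + H+
Ka = 10^(−4.77) = 1.70 × 10^-5
From the ICE table, Ka = x²/(0.052 − x) = 1.70 × 10^-5.
Neglecting x in the denominator: x = √(1.70 × 10^-5 × 0.052) = 9.40 × 10^-4 M
(x/C₀ = 1.8% < 5%, so the approximation holds.)
pH = −log[H+] = −log(9.40 × 10^-4) = 3.03

pH = 3.03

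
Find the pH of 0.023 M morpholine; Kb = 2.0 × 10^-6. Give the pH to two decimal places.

pH = 10.33

C4H8ONH + H2O ⇌ C4H8ONH2+ + OH-
Kb = [OH-]²/(0.023 − [OH-]) = 2.0 × 10^-6
Since Kb ≪ C₀, [OH-] ≈ √(Kb·C₀) = 2.14 × 10^-4 M.
pOH = 3.67, so pH = 14.00 − pOH = 10.33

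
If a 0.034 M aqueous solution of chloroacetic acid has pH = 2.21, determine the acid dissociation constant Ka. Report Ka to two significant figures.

[H+] = 10^(-2.21) = 6.17 × 10^-3 M
At equilibrium [HA] = 0.034 − 6.17 × 10^-3 = 2.78 × 10^-2 M
Ka = [H+][A-]/[HA] = (6.17 × 10^-3)² / 2.78 × 10^-2 = 1.4 × 10^-3

Ka = 1.4 × 10^-3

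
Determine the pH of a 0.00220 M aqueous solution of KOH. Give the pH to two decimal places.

KOH is a strong base; [OH-] = 0.0022 M.
pOH = -log(0.0022) = 2.66
pH = 14.00 - 2.66 = 11.34

pH = 11.34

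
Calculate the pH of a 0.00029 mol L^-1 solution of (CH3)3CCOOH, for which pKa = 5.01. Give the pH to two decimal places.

pH = 4.31

(CH3)3CCOOH ⇌ (CH3)3CCOO- + H+
Ka = 10^(−5.01) = 9.77 × 10^-6
Let x = [H+] at equilibrium. Ka = x²/(0.00029 − x).
x is not negligible relative to C₀; solve x² + 9.77e-06·x − 2.83e-09 = 0.
x = [−9.77e-06 + √(9.77e-06² + 1.13e-08)]/2 = 4.86 × 10^-5 M
pH = −log[H+] = −log(4.86 × 10^-5) = 4.31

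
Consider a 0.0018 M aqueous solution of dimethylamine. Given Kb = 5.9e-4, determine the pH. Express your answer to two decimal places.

pH = 10.89

(CH3)2NH + H2O ⇌ (CH3)2NH2+ + OH-
Kb = x²/(0.0018 − x) = 5.9 × 10^-4
The 5% rule fails; solving x² + Kb·x − Kb·C₀ = 0 exactly:
x = [−0.00059 + √(0.00059² + 4.25e-06)]/2 = 7.77 × 10^-4 M
pOH = 3.11, so pH = 14.00 − pOH = 10.89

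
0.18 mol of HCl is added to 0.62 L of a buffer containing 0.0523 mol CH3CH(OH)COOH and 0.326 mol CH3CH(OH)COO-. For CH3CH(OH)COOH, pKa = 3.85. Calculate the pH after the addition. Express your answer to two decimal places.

After neutralization: n(CH3CH(OH)COOH) = 0.232 mol, n(CH3CH(OH)COO-) = 0.146 mol.
Henderson–Hasselbalch with mole ratio 0.146/0.232: pH = 3.85 + (-0.201)

pH = 3.65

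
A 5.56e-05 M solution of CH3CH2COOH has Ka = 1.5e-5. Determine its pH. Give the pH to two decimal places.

pH = 4.65

CH3CH2COOH ⇌ CH3CH2COO- + H+
From the ICE table, Ka = [H+]²/(5.56e-05 − [H+]) = 1.5 × 10^-5.
[H+] is not negligible relative to C₀; solve [H+]² + 1.5e-05·[H+] − 8.34e-10 = 0.
[H+] = (−Ka + √(Ka² + 4·Ka·C₀))/2 = 2.23 × 10^-5 M
pH = −log(2.23 × 10^-5) = 4.65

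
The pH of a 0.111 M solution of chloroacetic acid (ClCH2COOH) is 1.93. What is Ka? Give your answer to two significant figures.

[H+] = 10^(-1.93) = 1.17 × 10^-2 M
At equilibrium [HA] = 0.111 − 1.17 × 10^-2 = 9.93 × 10^-2 M
Ka = [H+][A-]/[HA] = (1.17 × 10^-2)² / 9.93 × 10^-2 = 1.4 × 10^-3

Ka = 1.4 × 10^-3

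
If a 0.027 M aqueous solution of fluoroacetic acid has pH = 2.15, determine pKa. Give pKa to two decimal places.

[H+] = 10^(-2.15) = 7.08 × 10^-3 M
At equilibrium [HA] = 0.027 − 7.08 × 10^-3 = 1.99 × 10^-2 M
Ka = [H+][A-]/[HA] = (7.08 × 10^-3)² / 1.99 × 10^-2 = 2.52 × 10^-3
pKa = -log(2.52 × 10^-3) = 2.60

pKa = 2.60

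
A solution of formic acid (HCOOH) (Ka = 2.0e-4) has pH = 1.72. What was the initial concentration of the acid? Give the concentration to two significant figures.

[H+] = 10^(-1.72) = 1.91 × 10^-2 M = x
Ka = x²/(C₀ − x) ⇒ C₀ = x + x²/Ka
C₀ = 1.91 × 10^-2 + (1.91 × 10^-2)²/(2.0 × 10^-4) = 1.84 M

C₀ = 1.8 M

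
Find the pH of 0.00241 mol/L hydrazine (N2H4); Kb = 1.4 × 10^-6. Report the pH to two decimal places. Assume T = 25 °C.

N2H4 + H2O ⇌ N2H5+ + OH-
From the ICE table, Kb = [OH-]²/(0.00241 − [OH-]) = 1.4 × 10^-6.
Since Kb ≪ C₀, [OH-] ≈ √(Kb·C₀) = 5.81 × 10^-5 M.
([OH-]/C₀ = 2.4% < 5%, so the approximation holds.)
pOH = 4.24, so pH = 14.00 − pOH = 9.76

pH = 9.76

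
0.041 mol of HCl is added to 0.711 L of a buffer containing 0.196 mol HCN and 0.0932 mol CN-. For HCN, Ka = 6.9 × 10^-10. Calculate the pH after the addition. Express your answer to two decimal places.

After neutralization: n(HCN) = 0.237 mol, n(CN-) = 0.0522 mol.
pKa = −log(6.9 × 10^-10) = 9.161
pH = pKa + log([A⁻]/[HA]) = 9.161 + log(0.0522/0.237) = 9.161 -0.657

pH = 8.50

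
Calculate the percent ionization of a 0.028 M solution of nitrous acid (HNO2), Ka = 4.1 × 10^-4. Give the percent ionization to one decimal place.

HNO2 ⇌ NO2- + H+; let x = [H+] at equilibrium.
Solve x² + 0.00041x − 1.15e-05 = 0 → x = 3.19 × 10^-3 M
% ionization = x/C₀ × 100% = 3.19 × 10^-3/0.028 × 100% = 11.4%

11.4%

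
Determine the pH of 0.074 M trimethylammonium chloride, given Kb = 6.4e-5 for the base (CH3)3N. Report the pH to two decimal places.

(CH3)3NH+ is the conjugate acid of the weak base (CH3)3N.
Ka = Kw/Kb = 1.0×10^-14 / 6.4 × 10^-5 = 1.56 × 10^-10
Let x = [H+] at equilibrium. Ka = x²/(0.074 − x).
Neglecting x in the denominator: x = √(1.56 × 10^-10 × 0.074) = 3.40 × 10^-6 M
Check: 0.0046% ionized — well under 5%, approximation valid.
pH = −log(3.40 × 10^-6) = 5.47

pH = 5.47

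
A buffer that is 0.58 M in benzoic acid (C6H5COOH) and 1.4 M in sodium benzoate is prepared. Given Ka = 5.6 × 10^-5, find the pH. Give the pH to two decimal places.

pKa = −log(5.6 × 10^-5) = 4.252
pH = pKa + log([A⁻]/[HA]) = 4.252 + log(1.4/0.58)
pH = 4.252 + (+0.383) = 4.63

pH = 4.63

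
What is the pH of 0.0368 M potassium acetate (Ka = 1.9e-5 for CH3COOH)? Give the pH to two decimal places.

CH3COO- is the conjugate base of the weak acid CH3COOH.
Kb = Kw/Ka = 1.0×10^-14 / 1.9 × 10^-5 = 5.26 × 10^-10
Kb = [OH-]²/(0.0368 − [OH-]) = 5.26 × 10^-10
Neglecting [OH-] in the denominator: [OH-] = √(5.26 × 10^-10 × 0.0368) = 4.40 × 10^-6 M
Check: 0.012% ionized — well under 5%, approximation valid.
pOH = 5.36, so pH = 14.00 − pOH = 8.64

pH = 8.64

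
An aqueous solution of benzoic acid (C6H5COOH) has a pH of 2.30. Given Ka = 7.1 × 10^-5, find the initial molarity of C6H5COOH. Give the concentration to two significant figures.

[H+] = 10^(-2.30) = 5.01 × 10^-3 M = x
Ka = x²/(C₀ − x) ⇒ C₀ = x + x²/Ka
C₀ = 5.01 × 10^-3 + (5.01 × 10^-3)²/(7.1 × 10^-5) = 3.59 × 10^-1 M

C₀ = 3.6 × 10^-1 M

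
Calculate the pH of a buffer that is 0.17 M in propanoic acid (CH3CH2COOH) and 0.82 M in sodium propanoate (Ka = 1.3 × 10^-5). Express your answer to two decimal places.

pKa = −log(1.3 × 10^-5) = 4.886
pH = pKa + log([A⁻]/[HA]) = 4.886 + log(0.82/0.17)
pH = 4.886 + (+0.683) = 5.57

pH = 5.57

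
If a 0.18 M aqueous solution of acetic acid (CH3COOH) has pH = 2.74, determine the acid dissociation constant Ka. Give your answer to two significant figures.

[H+] = 10^(-2.74) = 1.82 × 10^-3 M
At equilibrium [HA] = 0.18 − 1.82 × 10^-3 = 1.78 × 10^-1 M
Ka = [H+][A-]/[HA] = (1.82 × 10^-3)² / 1.78 × 10^-1 = 1.9 × 10^-5

Ka = 1.9 × 10^-5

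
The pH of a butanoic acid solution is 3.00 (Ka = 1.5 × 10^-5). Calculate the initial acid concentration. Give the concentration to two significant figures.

C₀ = 6.8 × 10^-2 M

[H+] = 10^(-3.00) = 1.00 × 10^-3 M = x
Ka = x²/(C₀ − x) ⇒ C₀ = x + x²/Ka
C₀ = 1.00 × 10^-3 + (1.00 × 10^-3)²/(1.5 × 10^-5) = 6.77 × 10^-2 M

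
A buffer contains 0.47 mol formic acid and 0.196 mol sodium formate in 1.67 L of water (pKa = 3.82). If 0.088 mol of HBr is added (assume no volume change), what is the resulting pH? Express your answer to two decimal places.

Added H+ converts HCOO- to HCOOH: HCOOH → 0.558 mol, HCOO- → 0.108 mol.
Henderson–Hasselbalch with mole ratio 0.108/0.558: pH = 3.82 + (-0.713)

pH = 3.11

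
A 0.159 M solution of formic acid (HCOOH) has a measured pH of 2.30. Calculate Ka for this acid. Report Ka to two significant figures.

Ka = 1.6 × 10^-4

[H+] = 10^(-2.30) = 5.01 × 10^-3 M
At equilibrium [HA] = 0.159 − 5.01 × 10^-3 = 1.54 × 10^-1 M
Ka = [H+][A-]/[HA] = (5.01 × 10^-3)² / 1.54 × 10^-1 = 1.6 × 10^-4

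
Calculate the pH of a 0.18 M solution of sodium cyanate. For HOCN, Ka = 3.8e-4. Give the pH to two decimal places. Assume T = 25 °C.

OCN- is the conjugate base of the weak acid HOCN.
Kb = Kw/Ka = 1.0×10^-14 / 3.8 × 10^-4 = 2.63 × 10^-11
Let x = [OH-] at equilibrium. Kb = x²/(0.18 − x).
Since Kb ≪ C₀, x ≈ √(Kb·C₀) = 2.18 × 10^-6 M.
pOH = −log(2.18 × 10^-6) = 5.66; pH = 14.00 − 5.66 = 8.34

pH = 8.34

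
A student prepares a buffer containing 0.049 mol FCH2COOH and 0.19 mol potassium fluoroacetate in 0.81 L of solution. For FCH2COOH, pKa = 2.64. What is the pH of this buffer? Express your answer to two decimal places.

Henderson–Hasselbalch: pH = pKa + log([FCH2COO-]/[FCH2COOH]) = 2.64 + log(0.19/0.049)
pH = 2.64 + (+0.589) = 3.23

pH = 3.23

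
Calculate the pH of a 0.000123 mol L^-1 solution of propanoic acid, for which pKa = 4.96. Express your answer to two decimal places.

pH = 4.50

CH3CH2COOH ⇌ CH3CH2COO- + H+
Ka = 10^(−4.96) = 1.10 × 10^-5
From the ICE table, Ka = [H+]²/(0.000123 − [H+]) = 1.10 × 10^-5.
Here C₀/Ka ≈ 11.2, so the small-[H+] approximation fails. Use the quadratic:
[H+] = (−Ka + √(Ka² + 4·Ka·C₀))/2 = 3.17 × 10^-5 M
pH = −log[H+] = −log(3.17 × 10^-5) = 4.50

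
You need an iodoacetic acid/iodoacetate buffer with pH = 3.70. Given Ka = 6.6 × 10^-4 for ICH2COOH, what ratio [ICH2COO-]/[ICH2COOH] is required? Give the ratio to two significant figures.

ratio = 3.3

pKa = -log(6.6 × 10^-4) = 3.180
pH = pKa + log(r) ⇒ log(r) = 3.70 − 3.180 = +0.520
r = [ICH2COO-]/[ICH2COOH] = 10^(+0.520) = 3.31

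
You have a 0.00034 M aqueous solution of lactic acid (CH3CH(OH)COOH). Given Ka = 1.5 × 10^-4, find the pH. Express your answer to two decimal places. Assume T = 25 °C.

pH = 3.79

CH3CH(OH)COOH ⇌ CH3CH(OH)COO- + H+
From the ICE table, Ka = [H+]²/(0.00034 − [H+]) = 1.5 × 10^-4.
The 5% rule fails; solving [H+]² + Ka·[H+] − Ka·C₀ = 0 exactly:
[H+] = [−0.00015 + √(0.00015² + 2.04e-07)]/2 = 1.63 × 10^-4 M
pH = −log(1.63 × 10^-4) = 3.79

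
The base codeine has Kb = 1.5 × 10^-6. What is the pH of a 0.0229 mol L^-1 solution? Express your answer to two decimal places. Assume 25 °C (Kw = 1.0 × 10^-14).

pH = 10.27

C18H21NO3 + H2O ⇌ C18H22NO3+ + OH-
Kb = x²/(0.0229 − x) = 1.5 × 10^-6
Neglecting x in the denominator: x = √(1.5 × 10^-6 × 0.0229) = 1.85 × 10^-4 M
pOH = 3.73, so pH = 14.00 − pOH = 10.27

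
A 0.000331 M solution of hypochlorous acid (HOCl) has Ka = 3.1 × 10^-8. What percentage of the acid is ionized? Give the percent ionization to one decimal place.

1.0%

HOCl ⇌ OCl- + H+; let x = [H+] at equilibrium.
x ≈ √(Ka·C₀) = √(3.1 × 10^-8 × 0.000331) = 3.20 × 10^-6 M
% ionization = x/C₀ × 100% = 3.20 × 10^-6/0.000331 × 100% = 1.0%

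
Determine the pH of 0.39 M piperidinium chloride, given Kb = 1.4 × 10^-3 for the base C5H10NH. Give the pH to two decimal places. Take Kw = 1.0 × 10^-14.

C5H10NH2+ is the conjugate acid of the weak base C5H10NH.
Ka = Kw/Kb = 1.0×10^-14 / 1.4 × 10^-3 = 7.14 × 10^-12
Ka = x²/(0.39 − x) = 7.14 × 10^-12
Assume x ≪ 0.39: x ≈ √(7.14 × 10^-12 × 0.39) = 1.67 × 10^-6 M
Check: 0.00043% ionized — well under 5%, approximation valid.
pH = −log(1.67 × 10^-6) = 5.78

pH = 5.78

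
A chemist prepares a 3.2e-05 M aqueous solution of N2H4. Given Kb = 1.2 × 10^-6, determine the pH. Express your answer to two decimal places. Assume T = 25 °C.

N2H4 + H2O ⇌ N2H5+ + OH-
From the ICE table, Kb = x²/(3.2e-05 − x) = 1.2 × 10^-6.
Here C₀/Kb ≈ 26.7, so the small-x approximation fails. Use the quadratic:
x = [−1.2e-06 + √(1.2e-06² + 1.54e-10)]/2 = 5.63 × 10^-6 M
pOH = −log(5.63 × 10^-6) = 5.25; pH = 14.00 − 5.25 = 8.75

pH = 8.75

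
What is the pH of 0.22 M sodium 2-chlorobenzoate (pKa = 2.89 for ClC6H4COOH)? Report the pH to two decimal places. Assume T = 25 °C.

ClC6H4COO- is the conjugate base of the weak acid ClC6H4COOH.
Ka = 10^(−2.89) = 1.29 × 10^-3
Kb = Kw/Ka = 1.0×10^-14 / 1.29 × 10^-3 = 7.75 × 10^-12
Let x = [OH-] at equilibrium. Kb = x²/(0.22 − x).
Since Kb ≪ C₀, x ≈ √(Kb·C₀) = 1.31 × 10^-6 M.
(x/C₀ = 0.00059% < 5%, so the approximation holds.)
pOH = 5.88, so pH = 14.00 − pOH = 8.12

pH = 8.12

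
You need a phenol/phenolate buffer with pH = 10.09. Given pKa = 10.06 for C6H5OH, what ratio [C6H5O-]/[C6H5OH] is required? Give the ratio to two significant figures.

pH = pKa + log(r) ⇒ log(r) = 10.09 − 10.06 = +0.03
r = [C6H5O-]/[C6H5OH] = 10^(+0.03) = 1.07

ratio = 1.1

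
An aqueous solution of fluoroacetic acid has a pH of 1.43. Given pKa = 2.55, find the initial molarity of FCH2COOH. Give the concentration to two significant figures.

C₀ = 5.3 × 10^-1 M

[H+] = 10^(-1.43) = 3.72 × 10^-2 M = x
Ka = 10^(−2.55) = 2.82 × 10^-3
Ka = x²/(C₀ − x) ⇒ C₀ = x + x²/Ka
C₀ = 3.72 × 10^-2 + (3.72 × 10^-2)²/(2.82 × 10^-3) = 5.28 × 10^-1 M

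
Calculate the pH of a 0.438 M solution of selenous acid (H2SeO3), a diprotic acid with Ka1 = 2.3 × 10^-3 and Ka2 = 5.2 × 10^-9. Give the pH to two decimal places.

Since Ka1 ≫ Ka2, the first ionization dominates [H+].
Ka1 = x²/(0.438 − x) = 2.3 × 10^-3
Solving the quadratic: x = (−Ka1 + √(Ka1² + 4·Ka1·C₀))/2 = 3.06 × 10^-2 M
pH = −log(3.06 × 10^-2) = 1.51

pH = 1.51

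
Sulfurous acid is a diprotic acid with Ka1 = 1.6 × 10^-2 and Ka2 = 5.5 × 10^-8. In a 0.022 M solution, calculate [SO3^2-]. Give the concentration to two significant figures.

First ionization gives [H+] ≈ [HSO3-] = 1.24 × 10^-2 M.
Second step: Ka2 = [H+][SO3^2-]/[HSO3-] ≈ [SO3^2-] (since [H+] ≈ [HSO3-]).
So [SO3^2-] ≈ Ka2.

5.5 × 10^-8 M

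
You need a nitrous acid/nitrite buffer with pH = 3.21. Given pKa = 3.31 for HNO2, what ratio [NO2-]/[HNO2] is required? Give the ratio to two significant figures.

ratio = 0.79

pH = pKa + log(r) ⇒ log(r) = 3.21 − 3.31 = -0.10
r = [NO2-]/[HNO2] = 10^(-0.10) = 0.794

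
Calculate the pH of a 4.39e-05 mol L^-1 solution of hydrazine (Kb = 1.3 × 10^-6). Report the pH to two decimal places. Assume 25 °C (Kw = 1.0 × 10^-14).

N2H4 + H2O ⇌ N2H5+ + OH-
From the ICE table, Kb = x²/(4.39e-05 − x) = 1.3 × 10^-6.
Here C₀/Kb ≈ 33.8, so the small-x approximation fails. Use the quadratic:
x = (−Kb + √(Kb² + 4·Kb·C₀))/2 = 6.93 × 10^-6 M
pOH = −log(6.93 × 10^-6) = 5.16; pH = 14.00 − 5.16 = 8.84

pH = 8.84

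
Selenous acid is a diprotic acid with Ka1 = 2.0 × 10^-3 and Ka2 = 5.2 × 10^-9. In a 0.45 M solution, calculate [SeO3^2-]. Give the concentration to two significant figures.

5.2 × 10^-9 M

First ionization gives [H+] ≈ [HSeO3-] = 2.90 × 10^-2 M.
Second step: Ka2 = [H+][SeO3^2-]/[HSeO3-] ≈ [SeO3^2-] (since [H+] ≈ [HSeO3-]).
So [SeO3^2-] ≈ Ka2.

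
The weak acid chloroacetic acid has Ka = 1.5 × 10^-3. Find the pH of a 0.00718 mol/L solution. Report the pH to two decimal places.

pH = 2.58

ClCH2COOH ⇌ ClCH2COO- + H+
Ka = x²/(0.00718 − x) = 1.5 × 10^-3
Here C₀/Ka ≈ 4.79, so the small-x approximation fails. Use the quadratic:
x = [−0.0015 + √(0.0015² + 4.31e-05)]/2 = 2.62 × 10^-3 M
pH = −log(2.62 × 10^-3) = 2.58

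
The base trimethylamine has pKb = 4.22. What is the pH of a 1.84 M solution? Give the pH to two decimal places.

pH = 12.02

(CH3)3N + H2O ⇌ (CH3)3NH+ + OH-
Kb = 10^(−4.22) = 6.03 × 10^-5
Let x = [OH-] at equilibrium. Kb = x²/(1.84 − x).
Since Kb ≪ C₀, x ≈ √(Kb·C₀) = 1.05 × 10^-2 M.
(x/C₀ = 0.57% < 5%, so the approximation holds.)
pOH = 1.98, so pH = 14.00 − pOH = 12.02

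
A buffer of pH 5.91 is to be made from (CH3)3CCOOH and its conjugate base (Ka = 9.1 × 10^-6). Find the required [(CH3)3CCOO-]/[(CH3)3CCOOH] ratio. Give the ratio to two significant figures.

pKa = -log(9.1 × 10^-6) = 5.041
pH = pKa + log(r) ⇒ log(r) = 5.91 − 5.041 = +0.869
r = [(CH3)3CCOO-]/[(CH3)3CCOOH] = 10^(+0.869) = 7.4

ratio = 7.4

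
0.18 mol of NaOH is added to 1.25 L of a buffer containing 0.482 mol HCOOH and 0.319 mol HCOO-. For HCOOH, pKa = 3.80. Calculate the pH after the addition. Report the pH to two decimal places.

pH = 4.02

After neutralization: n(HCOOH) = 0.302 mol, n(HCOO-) = 0.499 mol.
pH = pKa + log([A⁻]/[HA]) = 3.80 + log(0.499/0.302) = 3.80 +0.218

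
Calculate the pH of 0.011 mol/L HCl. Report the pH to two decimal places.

HCl is a strong acid and dissociates completely, so [H+] = 0.011 M.
pH = -log(0.011) = 1.96

pH = 1.96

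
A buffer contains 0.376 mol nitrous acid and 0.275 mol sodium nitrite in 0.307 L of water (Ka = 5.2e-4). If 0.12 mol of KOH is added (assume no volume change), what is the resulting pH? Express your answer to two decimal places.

OH- converts HNO2 to NO2-: HNO2 → 0.256 mol, NO2- → 0.395 mol.
pKa = −log(5.2 × 10^-4) = 3.284
pH = pKa + log([A⁻]/[HA]) = 3.284 + log(0.395/0.256) = 3.284 +0.188

pH = 3.47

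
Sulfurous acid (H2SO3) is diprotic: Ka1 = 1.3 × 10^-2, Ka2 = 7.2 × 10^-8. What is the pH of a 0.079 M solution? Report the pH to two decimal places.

pH = 1.58

Ka1 ≫ Ka2, so treat the first dissociation as the only significant source of H+.
Ka1 = x²/(0.079 − x) = 1.3 × 10^-2
Solving the quadratic: x = (−Ka1 + √(Ka1² + 4·Ka1·C₀))/2 = 2.62 × 10^-2 M
pH = −log(2.62 × 10^-2) = 1.58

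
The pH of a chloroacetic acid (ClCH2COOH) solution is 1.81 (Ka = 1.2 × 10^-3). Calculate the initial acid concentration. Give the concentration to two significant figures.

C₀ = 2.2 × 10^-1 M

[H+] = 10^(-1.81) = 1.55 × 10^-2 M = x
Ka = x²/(C₀ − x) ⇒ C₀ = x + x²/Ka
C₀ = 1.55 × 10^-2 + (1.55 × 10^-2)²/(1.2 × 10^-3) = 2.16 × 10^-1 M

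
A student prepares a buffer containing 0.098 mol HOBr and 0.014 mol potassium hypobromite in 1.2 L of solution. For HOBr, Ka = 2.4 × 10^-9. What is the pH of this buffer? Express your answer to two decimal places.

pH = 7.77

pKa = −log(2.4 × 10^-9) = 8.620
pH = pKa + log([A⁻]/[HA]) = 8.620 + log(0.014/0.098)
pH = 8.620 + (-0.845) = 7.77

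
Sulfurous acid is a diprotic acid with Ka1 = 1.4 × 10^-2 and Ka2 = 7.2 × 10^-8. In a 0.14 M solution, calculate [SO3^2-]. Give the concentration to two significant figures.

7.2 × 10^-8 M

First ionization gives [H+] ≈ [HSO3-] = 3.78 × 10^-2 M.
Second step: Ka2 = [H+][SO3^2-]/[HSO3-] ≈ [SO3^2-] (since [H+] ≈ [HSO3-]).
So [SO3^2-] ≈ Ka2.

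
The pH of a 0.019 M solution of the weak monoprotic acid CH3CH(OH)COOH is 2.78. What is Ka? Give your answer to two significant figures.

[H+] = 10^(-2.78) = 1.66 × 10^-3 M
At equilibrium [HA] = 0.019 − 1.66 × 10^-3 = 1.73 × 10^-2 M
Ka = [H+][A-]/[HA] = (1.66 × 10^-3)² / 1.73 × 10^-2 = 1.6 × 10^-4

Ka = 1.6 × 10^-4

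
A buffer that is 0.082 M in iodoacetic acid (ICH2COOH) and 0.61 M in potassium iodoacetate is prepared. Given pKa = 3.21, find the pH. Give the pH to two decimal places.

Henderson–Hasselbalch: pH = pKa + log([ICH2COO-]/[ICH2COOH]) = 3.21 + log(0.61/0.082)
pH = 3.21 + (+0.872) = 4.08

pH = 4.08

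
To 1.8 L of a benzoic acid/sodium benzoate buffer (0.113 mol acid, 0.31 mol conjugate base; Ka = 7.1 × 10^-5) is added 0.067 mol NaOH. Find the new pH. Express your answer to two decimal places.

After neutralization: n(C6H5COOH) = 0.046 mol, n(C6H5COO-) = 0.377 mol.
pKa = −log(7.1 × 10^-5) = 4.149
Henderson–Hasselbalch with mole ratio 0.377/0.046: pH = 4.149 + (+0.914)

pH = 5.06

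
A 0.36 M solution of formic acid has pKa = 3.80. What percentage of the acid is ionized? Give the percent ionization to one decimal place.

2.1%

HCOOH ⇌ HCOO- + H+; let x = [H+] at equilibrium.
Ka = 10^(−3.80) = 1.58 × 10^-4
x ≈ √(Ka·C₀) = √(1.58 × 10^-4 × 0.36) = 7.54 × 10^-3 M
% ionization = x/C₀ × 100% = 7.54 × 10^-3/0.36 × 100% = 2.1%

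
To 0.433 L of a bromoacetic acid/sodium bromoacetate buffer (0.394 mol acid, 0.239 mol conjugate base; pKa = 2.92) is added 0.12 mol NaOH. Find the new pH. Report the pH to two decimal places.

pH = 3.04

OH- converts BrCH2COOH to BrCH2COO-: BrCH2COOH → 0.274 mol, BrCH2COO- → 0.359 mol.
Henderson–Hasselbalch with mole ratio 0.359/0.274: pH = 2.92 + (+0.117)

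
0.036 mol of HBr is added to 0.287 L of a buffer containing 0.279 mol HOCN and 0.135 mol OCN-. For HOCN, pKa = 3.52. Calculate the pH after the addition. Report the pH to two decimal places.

Added H+ converts OCN- to HOCN: HOCN → 0.315 mol, OCN- → 0.099 mol.
Henderson–Hasselbalch with mole ratio 0.099/0.315: pH = 3.52 + (-0.503)

pH = 3.02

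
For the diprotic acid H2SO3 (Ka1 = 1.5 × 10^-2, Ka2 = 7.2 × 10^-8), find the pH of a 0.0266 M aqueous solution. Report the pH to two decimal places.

Ka1 ≫ Ka2, so treat the first dissociation as the only significant source of H+.
Ka1 = x²/(0.0266 − x) = 1.5 × 10^-2
Solving the quadratic: x = (−Ka1 + √(Ka1² + 4·Ka1·C₀))/2 = 1.38 × 10^-2 M
pH = −log(1.38 × 10^-2) = 1.86

pH = 1.86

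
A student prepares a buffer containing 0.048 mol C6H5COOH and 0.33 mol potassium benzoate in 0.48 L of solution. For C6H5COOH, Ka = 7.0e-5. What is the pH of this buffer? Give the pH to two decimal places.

pKa = −log(7.0 × 10^-5) = 4.155
Using pH = pKa + log([base]/[acid]) with [base]/[acid] = 0.33/0.048:
pH = 4.155 + (+0.837) = 4.99

pH = 4.99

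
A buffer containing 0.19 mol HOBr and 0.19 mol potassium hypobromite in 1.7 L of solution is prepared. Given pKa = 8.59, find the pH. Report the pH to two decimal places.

Henderson–Hasselbalch: pH = pKa + log([OBr-]/[HOBr]) = 8.59 + log(0.19/0.19)
pH = 8.59 + (+0.000) = 8.59

pH = 8.59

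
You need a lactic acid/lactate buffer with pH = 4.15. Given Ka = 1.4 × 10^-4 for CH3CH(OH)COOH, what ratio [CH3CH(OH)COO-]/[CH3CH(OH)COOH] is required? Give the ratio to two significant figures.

ratio = 2.0

pKa = -log(1.4 × 10^-4) = 3.854
pH = pKa + log(r) ⇒ log(r) = 4.15 − 3.854 = +0.296
r = [CH3CH(OH)COO-]/[CH3CH(OH)COOH] = 10^(+0.296) = 1.98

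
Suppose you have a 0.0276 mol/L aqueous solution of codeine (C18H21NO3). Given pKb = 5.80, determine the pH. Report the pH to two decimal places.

pH = 10.32

C18H21NO3 + H2O ⇌ C18H22NO3+ + OH-
Kb = 10^(−5.80) = 1.58 × 10^-6
From the ICE table, Kb = [OH-]²/(0.0276 − [OH-]) = 1.58 × 10^-6.
Neglecting [OH-] in the denominator: [OH-] = √(1.58 × 10^-6 × 0.0276) = 2.09 × 10^-4 M
pOH = 3.68, so pH = 14.00 − pOH = 10.32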